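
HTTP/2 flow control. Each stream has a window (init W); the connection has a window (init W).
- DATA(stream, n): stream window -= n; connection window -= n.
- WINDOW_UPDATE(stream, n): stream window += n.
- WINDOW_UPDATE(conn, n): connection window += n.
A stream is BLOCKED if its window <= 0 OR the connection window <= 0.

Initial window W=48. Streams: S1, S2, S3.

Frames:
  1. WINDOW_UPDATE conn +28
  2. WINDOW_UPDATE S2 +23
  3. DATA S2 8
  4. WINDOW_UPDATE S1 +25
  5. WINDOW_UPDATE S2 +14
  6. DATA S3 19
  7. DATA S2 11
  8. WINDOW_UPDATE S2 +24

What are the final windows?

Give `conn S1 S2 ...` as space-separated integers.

Answer: 38 73 90 29

Derivation:
Op 1: conn=76 S1=48 S2=48 S3=48 blocked=[]
Op 2: conn=76 S1=48 S2=71 S3=48 blocked=[]
Op 3: conn=68 S1=48 S2=63 S3=48 blocked=[]
Op 4: conn=68 S1=73 S2=63 S3=48 blocked=[]
Op 5: conn=68 S1=73 S2=77 S3=48 blocked=[]
Op 6: conn=49 S1=73 S2=77 S3=29 blocked=[]
Op 7: conn=38 S1=73 S2=66 S3=29 blocked=[]
Op 8: conn=38 S1=73 S2=90 S3=29 blocked=[]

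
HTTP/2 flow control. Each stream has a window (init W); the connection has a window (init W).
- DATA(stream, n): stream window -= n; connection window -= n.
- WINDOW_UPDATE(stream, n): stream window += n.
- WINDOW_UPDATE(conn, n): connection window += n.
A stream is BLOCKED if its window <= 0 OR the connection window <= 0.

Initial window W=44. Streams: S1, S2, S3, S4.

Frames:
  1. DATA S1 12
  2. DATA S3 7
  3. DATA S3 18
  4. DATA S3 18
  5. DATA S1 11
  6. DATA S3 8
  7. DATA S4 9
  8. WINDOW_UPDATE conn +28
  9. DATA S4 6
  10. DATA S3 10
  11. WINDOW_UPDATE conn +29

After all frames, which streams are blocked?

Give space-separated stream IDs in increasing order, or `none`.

Answer: S3

Derivation:
Op 1: conn=32 S1=32 S2=44 S3=44 S4=44 blocked=[]
Op 2: conn=25 S1=32 S2=44 S3=37 S4=44 blocked=[]
Op 3: conn=7 S1=32 S2=44 S3=19 S4=44 blocked=[]
Op 4: conn=-11 S1=32 S2=44 S3=1 S4=44 blocked=[1, 2, 3, 4]
Op 5: conn=-22 S1=21 S2=44 S3=1 S4=44 blocked=[1, 2, 3, 4]
Op 6: conn=-30 S1=21 S2=44 S3=-7 S4=44 blocked=[1, 2, 3, 4]
Op 7: conn=-39 S1=21 S2=44 S3=-7 S4=35 blocked=[1, 2, 3, 4]
Op 8: conn=-11 S1=21 S2=44 S3=-7 S4=35 blocked=[1, 2, 3, 4]
Op 9: conn=-17 S1=21 S2=44 S3=-7 S4=29 blocked=[1, 2, 3, 4]
Op 10: conn=-27 S1=21 S2=44 S3=-17 S4=29 blocked=[1, 2, 3, 4]
Op 11: conn=2 S1=21 S2=44 S3=-17 S4=29 blocked=[3]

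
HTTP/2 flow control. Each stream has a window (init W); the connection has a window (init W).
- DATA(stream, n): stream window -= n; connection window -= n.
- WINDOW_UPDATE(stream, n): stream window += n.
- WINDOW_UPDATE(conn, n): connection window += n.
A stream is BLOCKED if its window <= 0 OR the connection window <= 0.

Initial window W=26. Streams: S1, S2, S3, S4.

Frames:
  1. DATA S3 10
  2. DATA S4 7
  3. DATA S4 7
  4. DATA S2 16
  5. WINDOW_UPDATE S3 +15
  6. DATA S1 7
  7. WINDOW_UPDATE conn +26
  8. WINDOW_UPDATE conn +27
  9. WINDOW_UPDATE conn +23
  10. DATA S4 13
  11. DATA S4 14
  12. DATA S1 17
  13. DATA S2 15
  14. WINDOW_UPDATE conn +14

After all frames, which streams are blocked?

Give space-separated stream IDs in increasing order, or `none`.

Answer: S2 S4

Derivation:
Op 1: conn=16 S1=26 S2=26 S3=16 S4=26 blocked=[]
Op 2: conn=9 S1=26 S2=26 S3=16 S4=19 blocked=[]
Op 3: conn=2 S1=26 S2=26 S3=16 S4=12 blocked=[]
Op 4: conn=-14 S1=26 S2=10 S3=16 S4=12 blocked=[1, 2, 3, 4]
Op 5: conn=-14 S1=26 S2=10 S3=31 S4=12 blocked=[1, 2, 3, 4]
Op 6: conn=-21 S1=19 S2=10 S3=31 S4=12 blocked=[1, 2, 3, 4]
Op 7: conn=5 S1=19 S2=10 S3=31 S4=12 blocked=[]
Op 8: conn=32 S1=19 S2=10 S3=31 S4=12 blocked=[]
Op 9: conn=55 S1=19 S2=10 S3=31 S4=12 blocked=[]
Op 10: conn=42 S1=19 S2=10 S3=31 S4=-1 blocked=[4]
Op 11: conn=28 S1=19 S2=10 S3=31 S4=-15 blocked=[4]
Op 12: conn=11 S1=2 S2=10 S3=31 S4=-15 blocked=[4]
Op 13: conn=-4 S1=2 S2=-5 S3=31 S4=-15 blocked=[1, 2, 3, 4]
Op 14: conn=10 S1=2 S2=-5 S3=31 S4=-15 blocked=[2, 4]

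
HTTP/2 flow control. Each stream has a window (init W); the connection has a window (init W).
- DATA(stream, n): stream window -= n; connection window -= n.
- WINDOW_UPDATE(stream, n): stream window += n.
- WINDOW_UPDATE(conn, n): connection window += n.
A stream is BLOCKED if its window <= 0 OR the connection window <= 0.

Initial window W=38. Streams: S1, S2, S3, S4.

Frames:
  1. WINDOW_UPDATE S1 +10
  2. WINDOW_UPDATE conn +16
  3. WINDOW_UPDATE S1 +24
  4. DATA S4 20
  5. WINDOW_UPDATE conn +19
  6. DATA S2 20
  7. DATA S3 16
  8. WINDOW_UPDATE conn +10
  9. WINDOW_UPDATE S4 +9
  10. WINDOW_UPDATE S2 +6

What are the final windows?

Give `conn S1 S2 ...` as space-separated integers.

Op 1: conn=38 S1=48 S2=38 S3=38 S4=38 blocked=[]
Op 2: conn=54 S1=48 S2=38 S3=38 S4=38 blocked=[]
Op 3: conn=54 S1=72 S2=38 S3=38 S4=38 blocked=[]
Op 4: conn=34 S1=72 S2=38 S3=38 S4=18 blocked=[]
Op 5: conn=53 S1=72 S2=38 S3=38 S4=18 blocked=[]
Op 6: conn=33 S1=72 S2=18 S3=38 S4=18 blocked=[]
Op 7: conn=17 S1=72 S2=18 S3=22 S4=18 blocked=[]
Op 8: conn=27 S1=72 S2=18 S3=22 S4=18 blocked=[]
Op 9: conn=27 S1=72 S2=18 S3=22 S4=27 blocked=[]
Op 10: conn=27 S1=72 S2=24 S3=22 S4=27 blocked=[]

Answer: 27 72 24 22 27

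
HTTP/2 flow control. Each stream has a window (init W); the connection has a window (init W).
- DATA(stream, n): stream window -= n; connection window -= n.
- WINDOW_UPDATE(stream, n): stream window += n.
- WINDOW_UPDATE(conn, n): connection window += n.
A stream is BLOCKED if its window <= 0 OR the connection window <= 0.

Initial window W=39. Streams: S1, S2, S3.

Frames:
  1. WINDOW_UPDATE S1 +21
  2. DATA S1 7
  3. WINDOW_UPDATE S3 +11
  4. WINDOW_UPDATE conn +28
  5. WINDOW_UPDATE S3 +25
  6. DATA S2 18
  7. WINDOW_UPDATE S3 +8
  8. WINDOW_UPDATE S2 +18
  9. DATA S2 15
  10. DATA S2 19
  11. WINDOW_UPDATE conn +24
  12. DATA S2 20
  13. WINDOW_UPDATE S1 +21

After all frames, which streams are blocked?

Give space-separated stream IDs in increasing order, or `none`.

Answer: S2

Derivation:
Op 1: conn=39 S1=60 S2=39 S3=39 blocked=[]
Op 2: conn=32 S1=53 S2=39 S3=39 blocked=[]
Op 3: conn=32 S1=53 S2=39 S3=50 blocked=[]
Op 4: conn=60 S1=53 S2=39 S3=50 blocked=[]
Op 5: conn=60 S1=53 S2=39 S3=75 blocked=[]
Op 6: conn=42 S1=53 S2=21 S3=75 blocked=[]
Op 7: conn=42 S1=53 S2=21 S3=83 blocked=[]
Op 8: conn=42 S1=53 S2=39 S3=83 blocked=[]
Op 9: conn=27 S1=53 S2=24 S3=83 blocked=[]
Op 10: conn=8 S1=53 S2=5 S3=83 blocked=[]
Op 11: conn=32 S1=53 S2=5 S3=83 blocked=[]
Op 12: conn=12 S1=53 S2=-15 S3=83 blocked=[2]
Op 13: conn=12 S1=74 S2=-15 S3=83 blocked=[2]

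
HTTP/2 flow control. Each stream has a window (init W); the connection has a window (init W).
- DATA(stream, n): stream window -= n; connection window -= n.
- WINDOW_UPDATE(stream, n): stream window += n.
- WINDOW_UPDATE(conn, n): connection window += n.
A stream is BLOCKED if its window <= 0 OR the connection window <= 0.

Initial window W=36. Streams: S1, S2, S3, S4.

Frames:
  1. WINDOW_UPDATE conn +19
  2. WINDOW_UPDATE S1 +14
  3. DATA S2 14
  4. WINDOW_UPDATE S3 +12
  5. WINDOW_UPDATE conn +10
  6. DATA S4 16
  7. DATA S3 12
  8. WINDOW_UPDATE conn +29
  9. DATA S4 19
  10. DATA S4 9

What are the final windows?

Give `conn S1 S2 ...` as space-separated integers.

Answer: 24 50 22 36 -8

Derivation:
Op 1: conn=55 S1=36 S2=36 S3=36 S4=36 blocked=[]
Op 2: conn=55 S1=50 S2=36 S3=36 S4=36 blocked=[]
Op 3: conn=41 S1=50 S2=22 S3=36 S4=36 blocked=[]
Op 4: conn=41 S1=50 S2=22 S3=48 S4=36 blocked=[]
Op 5: conn=51 S1=50 S2=22 S3=48 S4=36 blocked=[]
Op 6: conn=35 S1=50 S2=22 S3=48 S4=20 blocked=[]
Op 7: conn=23 S1=50 S2=22 S3=36 S4=20 blocked=[]
Op 8: conn=52 S1=50 S2=22 S3=36 S4=20 blocked=[]
Op 9: conn=33 S1=50 S2=22 S3=36 S4=1 blocked=[]
Op 10: conn=24 S1=50 S2=22 S3=36 S4=-8 blocked=[4]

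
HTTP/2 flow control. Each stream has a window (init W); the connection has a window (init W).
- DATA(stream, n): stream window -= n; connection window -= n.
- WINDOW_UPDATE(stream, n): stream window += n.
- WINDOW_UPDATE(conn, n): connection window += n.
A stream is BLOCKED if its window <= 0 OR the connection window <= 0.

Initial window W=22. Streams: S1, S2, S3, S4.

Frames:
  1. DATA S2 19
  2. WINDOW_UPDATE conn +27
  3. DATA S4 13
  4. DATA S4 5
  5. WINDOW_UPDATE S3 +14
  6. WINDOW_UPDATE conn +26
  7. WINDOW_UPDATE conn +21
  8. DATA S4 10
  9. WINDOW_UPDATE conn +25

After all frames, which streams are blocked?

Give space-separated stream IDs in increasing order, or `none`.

Answer: S4

Derivation:
Op 1: conn=3 S1=22 S2=3 S3=22 S4=22 blocked=[]
Op 2: conn=30 S1=22 S2=3 S3=22 S4=22 blocked=[]
Op 3: conn=17 S1=22 S2=3 S3=22 S4=9 blocked=[]
Op 4: conn=12 S1=22 S2=3 S3=22 S4=4 blocked=[]
Op 5: conn=12 S1=22 S2=3 S3=36 S4=4 blocked=[]
Op 6: conn=38 S1=22 S2=3 S3=36 S4=4 blocked=[]
Op 7: conn=59 S1=22 S2=3 S3=36 S4=4 blocked=[]
Op 8: conn=49 S1=22 S2=3 S3=36 S4=-6 blocked=[4]
Op 9: conn=74 S1=22 S2=3 S3=36 S4=-6 blocked=[4]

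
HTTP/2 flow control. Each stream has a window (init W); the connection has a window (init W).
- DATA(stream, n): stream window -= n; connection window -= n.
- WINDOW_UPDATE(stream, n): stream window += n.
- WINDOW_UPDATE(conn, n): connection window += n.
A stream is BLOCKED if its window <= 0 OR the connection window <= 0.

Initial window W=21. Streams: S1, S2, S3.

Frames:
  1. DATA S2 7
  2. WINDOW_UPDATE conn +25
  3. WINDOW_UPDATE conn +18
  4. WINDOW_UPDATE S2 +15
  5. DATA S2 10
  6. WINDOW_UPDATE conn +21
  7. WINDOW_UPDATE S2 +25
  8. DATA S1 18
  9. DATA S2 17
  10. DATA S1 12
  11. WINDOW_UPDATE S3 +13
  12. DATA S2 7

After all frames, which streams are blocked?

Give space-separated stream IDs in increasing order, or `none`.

Answer: S1

Derivation:
Op 1: conn=14 S1=21 S2=14 S3=21 blocked=[]
Op 2: conn=39 S1=21 S2=14 S3=21 blocked=[]
Op 3: conn=57 S1=21 S2=14 S3=21 blocked=[]
Op 4: conn=57 S1=21 S2=29 S3=21 blocked=[]
Op 5: conn=47 S1=21 S2=19 S3=21 blocked=[]
Op 6: conn=68 S1=21 S2=19 S3=21 blocked=[]
Op 7: conn=68 S1=21 S2=44 S3=21 blocked=[]
Op 8: conn=50 S1=3 S2=44 S3=21 blocked=[]
Op 9: conn=33 S1=3 S2=27 S3=21 blocked=[]
Op 10: conn=21 S1=-9 S2=27 S3=21 blocked=[1]
Op 11: conn=21 S1=-9 S2=27 S3=34 blocked=[1]
Op 12: conn=14 S1=-9 S2=20 S3=34 blocked=[1]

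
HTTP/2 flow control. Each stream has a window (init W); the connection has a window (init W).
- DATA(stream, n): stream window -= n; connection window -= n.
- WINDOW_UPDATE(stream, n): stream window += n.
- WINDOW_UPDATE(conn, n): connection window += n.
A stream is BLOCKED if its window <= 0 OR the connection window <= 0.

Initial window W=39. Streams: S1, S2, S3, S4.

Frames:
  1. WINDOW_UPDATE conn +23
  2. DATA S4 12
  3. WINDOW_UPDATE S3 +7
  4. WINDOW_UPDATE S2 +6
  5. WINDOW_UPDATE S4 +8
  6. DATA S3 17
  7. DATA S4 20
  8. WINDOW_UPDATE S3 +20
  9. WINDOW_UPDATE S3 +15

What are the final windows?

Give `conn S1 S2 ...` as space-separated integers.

Op 1: conn=62 S1=39 S2=39 S3=39 S4=39 blocked=[]
Op 2: conn=50 S1=39 S2=39 S3=39 S4=27 blocked=[]
Op 3: conn=50 S1=39 S2=39 S3=46 S4=27 blocked=[]
Op 4: conn=50 S1=39 S2=45 S3=46 S4=27 blocked=[]
Op 5: conn=50 S1=39 S2=45 S3=46 S4=35 blocked=[]
Op 6: conn=33 S1=39 S2=45 S3=29 S4=35 blocked=[]
Op 7: conn=13 S1=39 S2=45 S3=29 S4=15 blocked=[]
Op 8: conn=13 S1=39 S2=45 S3=49 S4=15 blocked=[]
Op 9: conn=13 S1=39 S2=45 S3=64 S4=15 blocked=[]

Answer: 13 39 45 64 15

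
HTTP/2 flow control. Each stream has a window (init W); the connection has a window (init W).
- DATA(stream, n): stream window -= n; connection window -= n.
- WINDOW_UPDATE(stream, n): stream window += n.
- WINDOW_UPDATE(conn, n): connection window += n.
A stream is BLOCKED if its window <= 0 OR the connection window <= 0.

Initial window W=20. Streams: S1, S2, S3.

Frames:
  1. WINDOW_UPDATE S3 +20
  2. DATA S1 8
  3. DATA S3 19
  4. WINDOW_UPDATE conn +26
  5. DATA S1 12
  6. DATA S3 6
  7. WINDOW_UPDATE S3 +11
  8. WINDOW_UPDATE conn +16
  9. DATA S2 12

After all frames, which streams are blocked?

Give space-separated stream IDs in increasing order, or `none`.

Op 1: conn=20 S1=20 S2=20 S3=40 blocked=[]
Op 2: conn=12 S1=12 S2=20 S3=40 blocked=[]
Op 3: conn=-7 S1=12 S2=20 S3=21 blocked=[1, 2, 3]
Op 4: conn=19 S1=12 S2=20 S3=21 blocked=[]
Op 5: conn=7 S1=0 S2=20 S3=21 blocked=[1]
Op 6: conn=1 S1=0 S2=20 S3=15 blocked=[1]
Op 7: conn=1 S1=0 S2=20 S3=26 blocked=[1]
Op 8: conn=17 S1=0 S2=20 S3=26 blocked=[1]
Op 9: conn=5 S1=0 S2=8 S3=26 blocked=[1]

Answer: S1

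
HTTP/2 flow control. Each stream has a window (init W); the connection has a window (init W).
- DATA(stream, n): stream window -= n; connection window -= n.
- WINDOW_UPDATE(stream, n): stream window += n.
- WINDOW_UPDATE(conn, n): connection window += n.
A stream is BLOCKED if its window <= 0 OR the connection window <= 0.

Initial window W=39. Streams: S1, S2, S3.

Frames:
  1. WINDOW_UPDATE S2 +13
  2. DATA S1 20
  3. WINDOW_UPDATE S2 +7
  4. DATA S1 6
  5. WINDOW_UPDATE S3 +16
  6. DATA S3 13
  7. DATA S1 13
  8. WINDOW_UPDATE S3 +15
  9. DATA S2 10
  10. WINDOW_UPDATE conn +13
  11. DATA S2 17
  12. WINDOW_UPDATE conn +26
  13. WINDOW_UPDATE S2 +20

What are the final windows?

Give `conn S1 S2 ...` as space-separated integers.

Answer: -1 0 52 57

Derivation:
Op 1: conn=39 S1=39 S2=52 S3=39 blocked=[]
Op 2: conn=19 S1=19 S2=52 S3=39 blocked=[]
Op 3: conn=19 S1=19 S2=59 S3=39 blocked=[]
Op 4: conn=13 S1=13 S2=59 S3=39 blocked=[]
Op 5: conn=13 S1=13 S2=59 S3=55 blocked=[]
Op 6: conn=0 S1=13 S2=59 S3=42 blocked=[1, 2, 3]
Op 7: conn=-13 S1=0 S2=59 S3=42 blocked=[1, 2, 3]
Op 8: conn=-13 S1=0 S2=59 S3=57 blocked=[1, 2, 3]
Op 9: conn=-23 S1=0 S2=49 S3=57 blocked=[1, 2, 3]
Op 10: conn=-10 S1=0 S2=49 S3=57 blocked=[1, 2, 3]
Op 11: conn=-27 S1=0 S2=32 S3=57 blocked=[1, 2, 3]
Op 12: conn=-1 S1=0 S2=32 S3=57 blocked=[1, 2, 3]
Op 13: conn=-1 S1=0 S2=52 S3=57 blocked=[1, 2, 3]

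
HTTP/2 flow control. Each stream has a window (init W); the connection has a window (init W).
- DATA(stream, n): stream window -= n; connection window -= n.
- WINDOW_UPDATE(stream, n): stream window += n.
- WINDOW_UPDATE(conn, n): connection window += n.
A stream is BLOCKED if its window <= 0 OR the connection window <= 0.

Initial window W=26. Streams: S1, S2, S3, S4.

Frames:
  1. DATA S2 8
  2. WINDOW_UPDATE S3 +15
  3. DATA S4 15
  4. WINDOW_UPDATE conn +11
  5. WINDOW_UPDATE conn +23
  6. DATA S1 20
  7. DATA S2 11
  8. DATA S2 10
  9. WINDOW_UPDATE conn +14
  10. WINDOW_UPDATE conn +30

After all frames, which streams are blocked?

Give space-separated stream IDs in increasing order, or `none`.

Op 1: conn=18 S1=26 S2=18 S3=26 S4=26 blocked=[]
Op 2: conn=18 S1=26 S2=18 S3=41 S4=26 blocked=[]
Op 3: conn=3 S1=26 S2=18 S3=41 S4=11 blocked=[]
Op 4: conn=14 S1=26 S2=18 S3=41 S4=11 blocked=[]
Op 5: conn=37 S1=26 S2=18 S3=41 S4=11 blocked=[]
Op 6: conn=17 S1=6 S2=18 S3=41 S4=11 blocked=[]
Op 7: conn=6 S1=6 S2=7 S3=41 S4=11 blocked=[]
Op 8: conn=-4 S1=6 S2=-3 S3=41 S4=11 blocked=[1, 2, 3, 4]
Op 9: conn=10 S1=6 S2=-3 S3=41 S4=11 blocked=[2]
Op 10: conn=40 S1=6 S2=-3 S3=41 S4=11 blocked=[2]

Answer: S2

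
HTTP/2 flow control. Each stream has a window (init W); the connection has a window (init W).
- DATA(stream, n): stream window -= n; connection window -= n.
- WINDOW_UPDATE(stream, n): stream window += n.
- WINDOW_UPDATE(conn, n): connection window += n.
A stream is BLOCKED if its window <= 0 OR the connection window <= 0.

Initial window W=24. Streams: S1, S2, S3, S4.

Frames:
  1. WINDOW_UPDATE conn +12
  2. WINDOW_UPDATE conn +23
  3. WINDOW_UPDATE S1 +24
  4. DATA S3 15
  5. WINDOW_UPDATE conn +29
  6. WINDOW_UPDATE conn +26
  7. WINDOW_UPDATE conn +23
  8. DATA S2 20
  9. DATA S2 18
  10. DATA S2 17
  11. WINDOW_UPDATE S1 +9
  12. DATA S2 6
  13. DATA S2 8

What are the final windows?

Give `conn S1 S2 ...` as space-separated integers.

Op 1: conn=36 S1=24 S2=24 S3=24 S4=24 blocked=[]
Op 2: conn=59 S1=24 S2=24 S3=24 S4=24 blocked=[]
Op 3: conn=59 S1=48 S2=24 S3=24 S4=24 blocked=[]
Op 4: conn=44 S1=48 S2=24 S3=9 S4=24 blocked=[]
Op 5: conn=73 S1=48 S2=24 S3=9 S4=24 blocked=[]
Op 6: conn=99 S1=48 S2=24 S3=9 S4=24 blocked=[]
Op 7: conn=122 S1=48 S2=24 S3=9 S4=24 blocked=[]
Op 8: conn=102 S1=48 S2=4 S3=9 S4=24 blocked=[]
Op 9: conn=84 S1=48 S2=-14 S3=9 S4=24 blocked=[2]
Op 10: conn=67 S1=48 S2=-31 S3=9 S4=24 blocked=[2]
Op 11: conn=67 S1=57 S2=-31 S3=9 S4=24 blocked=[2]
Op 12: conn=61 S1=57 S2=-37 S3=9 S4=24 blocked=[2]
Op 13: conn=53 S1=57 S2=-45 S3=9 S4=24 blocked=[2]

Answer: 53 57 -45 9 24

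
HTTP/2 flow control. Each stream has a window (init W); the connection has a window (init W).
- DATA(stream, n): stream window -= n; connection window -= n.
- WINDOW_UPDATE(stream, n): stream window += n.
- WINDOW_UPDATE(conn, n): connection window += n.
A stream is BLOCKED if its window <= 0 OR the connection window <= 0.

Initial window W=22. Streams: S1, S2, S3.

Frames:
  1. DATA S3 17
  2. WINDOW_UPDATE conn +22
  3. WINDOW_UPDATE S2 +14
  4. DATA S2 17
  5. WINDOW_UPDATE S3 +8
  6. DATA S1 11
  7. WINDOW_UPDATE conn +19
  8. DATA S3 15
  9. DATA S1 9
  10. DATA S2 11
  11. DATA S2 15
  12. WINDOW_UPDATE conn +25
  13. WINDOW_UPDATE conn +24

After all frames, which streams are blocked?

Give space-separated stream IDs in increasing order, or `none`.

Answer: S2 S3

Derivation:
Op 1: conn=5 S1=22 S2=22 S3=5 blocked=[]
Op 2: conn=27 S1=22 S2=22 S3=5 blocked=[]
Op 3: conn=27 S1=22 S2=36 S3=5 blocked=[]
Op 4: conn=10 S1=22 S2=19 S3=5 blocked=[]
Op 5: conn=10 S1=22 S2=19 S3=13 blocked=[]
Op 6: conn=-1 S1=11 S2=19 S3=13 blocked=[1, 2, 3]
Op 7: conn=18 S1=11 S2=19 S3=13 blocked=[]
Op 8: conn=3 S1=11 S2=19 S3=-2 blocked=[3]
Op 9: conn=-6 S1=2 S2=19 S3=-2 blocked=[1, 2, 3]
Op 10: conn=-17 S1=2 S2=8 S3=-2 blocked=[1, 2, 3]
Op 11: conn=-32 S1=2 S2=-7 S3=-2 blocked=[1, 2, 3]
Op 12: conn=-7 S1=2 S2=-7 S3=-2 blocked=[1, 2, 3]
Op 13: conn=17 S1=2 S2=-7 S3=-2 blocked=[2, 3]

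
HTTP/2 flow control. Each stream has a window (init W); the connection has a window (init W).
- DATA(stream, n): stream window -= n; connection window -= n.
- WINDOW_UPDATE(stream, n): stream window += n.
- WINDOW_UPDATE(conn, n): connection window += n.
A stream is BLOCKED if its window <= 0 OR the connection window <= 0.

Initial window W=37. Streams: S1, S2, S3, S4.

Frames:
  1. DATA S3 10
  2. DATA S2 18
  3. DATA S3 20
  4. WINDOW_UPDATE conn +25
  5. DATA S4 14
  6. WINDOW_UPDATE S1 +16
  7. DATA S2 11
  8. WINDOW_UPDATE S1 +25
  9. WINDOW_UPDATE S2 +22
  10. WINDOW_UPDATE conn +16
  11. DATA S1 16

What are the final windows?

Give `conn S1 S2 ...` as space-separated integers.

Answer: -11 62 30 7 23

Derivation:
Op 1: conn=27 S1=37 S2=37 S3=27 S4=37 blocked=[]
Op 2: conn=9 S1=37 S2=19 S3=27 S4=37 blocked=[]
Op 3: conn=-11 S1=37 S2=19 S3=7 S4=37 blocked=[1, 2, 3, 4]
Op 4: conn=14 S1=37 S2=19 S3=7 S4=37 blocked=[]
Op 5: conn=0 S1=37 S2=19 S3=7 S4=23 blocked=[1, 2, 3, 4]
Op 6: conn=0 S1=53 S2=19 S3=7 S4=23 blocked=[1, 2, 3, 4]
Op 7: conn=-11 S1=53 S2=8 S3=7 S4=23 blocked=[1, 2, 3, 4]
Op 8: conn=-11 S1=78 S2=8 S3=7 S4=23 blocked=[1, 2, 3, 4]
Op 9: conn=-11 S1=78 S2=30 S3=7 S4=23 blocked=[1, 2, 3, 4]
Op 10: conn=5 S1=78 S2=30 S3=7 S4=23 blocked=[]
Op 11: conn=-11 S1=62 S2=30 S3=7 S4=23 blocked=[1, 2, 3, 4]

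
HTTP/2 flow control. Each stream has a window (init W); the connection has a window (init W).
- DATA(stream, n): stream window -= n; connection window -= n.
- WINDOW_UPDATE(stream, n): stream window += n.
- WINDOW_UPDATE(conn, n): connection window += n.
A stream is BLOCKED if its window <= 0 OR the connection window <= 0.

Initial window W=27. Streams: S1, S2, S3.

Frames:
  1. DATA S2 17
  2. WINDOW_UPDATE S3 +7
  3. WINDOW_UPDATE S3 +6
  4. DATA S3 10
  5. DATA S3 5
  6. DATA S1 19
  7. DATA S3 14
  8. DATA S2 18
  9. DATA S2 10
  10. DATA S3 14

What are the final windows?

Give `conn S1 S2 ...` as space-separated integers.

Answer: -80 8 -18 -3

Derivation:
Op 1: conn=10 S1=27 S2=10 S3=27 blocked=[]
Op 2: conn=10 S1=27 S2=10 S3=34 blocked=[]
Op 3: conn=10 S1=27 S2=10 S3=40 blocked=[]
Op 4: conn=0 S1=27 S2=10 S3=30 blocked=[1, 2, 3]
Op 5: conn=-5 S1=27 S2=10 S3=25 blocked=[1, 2, 3]
Op 6: conn=-24 S1=8 S2=10 S3=25 blocked=[1, 2, 3]
Op 7: conn=-38 S1=8 S2=10 S3=11 blocked=[1, 2, 3]
Op 8: conn=-56 S1=8 S2=-8 S3=11 blocked=[1, 2, 3]
Op 9: conn=-66 S1=8 S2=-18 S3=11 blocked=[1, 2, 3]
Op 10: conn=-80 S1=8 S2=-18 S3=-3 blocked=[1, 2, 3]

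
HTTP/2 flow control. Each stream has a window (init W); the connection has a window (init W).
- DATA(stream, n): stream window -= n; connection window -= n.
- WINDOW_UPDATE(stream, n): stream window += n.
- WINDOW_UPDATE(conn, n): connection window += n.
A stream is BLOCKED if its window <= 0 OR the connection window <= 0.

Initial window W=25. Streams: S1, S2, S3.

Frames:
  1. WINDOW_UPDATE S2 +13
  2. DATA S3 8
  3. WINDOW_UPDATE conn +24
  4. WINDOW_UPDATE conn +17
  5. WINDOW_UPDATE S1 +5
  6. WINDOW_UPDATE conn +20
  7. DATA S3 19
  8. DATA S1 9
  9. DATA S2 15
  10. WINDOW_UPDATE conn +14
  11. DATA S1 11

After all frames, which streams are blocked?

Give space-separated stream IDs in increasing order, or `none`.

Answer: S3

Derivation:
Op 1: conn=25 S1=25 S2=38 S3=25 blocked=[]
Op 2: conn=17 S1=25 S2=38 S3=17 blocked=[]
Op 3: conn=41 S1=25 S2=38 S3=17 blocked=[]
Op 4: conn=58 S1=25 S2=38 S3=17 blocked=[]
Op 5: conn=58 S1=30 S2=38 S3=17 blocked=[]
Op 6: conn=78 S1=30 S2=38 S3=17 blocked=[]
Op 7: conn=59 S1=30 S2=38 S3=-2 blocked=[3]
Op 8: conn=50 S1=21 S2=38 S3=-2 blocked=[3]
Op 9: conn=35 S1=21 S2=23 S3=-2 blocked=[3]
Op 10: conn=49 S1=21 S2=23 S3=-2 blocked=[3]
Op 11: conn=38 S1=10 S2=23 S3=-2 blocked=[3]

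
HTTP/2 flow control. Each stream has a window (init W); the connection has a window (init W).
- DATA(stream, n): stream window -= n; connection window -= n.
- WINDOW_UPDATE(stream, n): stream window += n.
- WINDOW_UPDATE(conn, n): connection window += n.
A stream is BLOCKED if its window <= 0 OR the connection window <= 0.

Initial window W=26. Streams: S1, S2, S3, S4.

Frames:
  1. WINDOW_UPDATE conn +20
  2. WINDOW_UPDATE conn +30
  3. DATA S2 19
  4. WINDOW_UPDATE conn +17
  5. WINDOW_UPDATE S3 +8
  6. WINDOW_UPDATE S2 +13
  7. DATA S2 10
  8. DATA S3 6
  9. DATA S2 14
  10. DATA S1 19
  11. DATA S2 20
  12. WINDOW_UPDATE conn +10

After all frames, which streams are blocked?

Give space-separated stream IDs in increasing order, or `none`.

Op 1: conn=46 S1=26 S2=26 S3=26 S4=26 blocked=[]
Op 2: conn=76 S1=26 S2=26 S3=26 S4=26 blocked=[]
Op 3: conn=57 S1=26 S2=7 S3=26 S4=26 blocked=[]
Op 4: conn=74 S1=26 S2=7 S3=26 S4=26 blocked=[]
Op 5: conn=74 S1=26 S2=7 S3=34 S4=26 blocked=[]
Op 6: conn=74 S1=26 S2=20 S3=34 S4=26 blocked=[]
Op 7: conn=64 S1=26 S2=10 S3=34 S4=26 blocked=[]
Op 8: conn=58 S1=26 S2=10 S3=28 S4=26 blocked=[]
Op 9: conn=44 S1=26 S2=-4 S3=28 S4=26 blocked=[2]
Op 10: conn=25 S1=7 S2=-4 S3=28 S4=26 blocked=[2]
Op 11: conn=5 S1=7 S2=-24 S3=28 S4=26 blocked=[2]
Op 12: conn=15 S1=7 S2=-24 S3=28 S4=26 blocked=[2]

Answer: S2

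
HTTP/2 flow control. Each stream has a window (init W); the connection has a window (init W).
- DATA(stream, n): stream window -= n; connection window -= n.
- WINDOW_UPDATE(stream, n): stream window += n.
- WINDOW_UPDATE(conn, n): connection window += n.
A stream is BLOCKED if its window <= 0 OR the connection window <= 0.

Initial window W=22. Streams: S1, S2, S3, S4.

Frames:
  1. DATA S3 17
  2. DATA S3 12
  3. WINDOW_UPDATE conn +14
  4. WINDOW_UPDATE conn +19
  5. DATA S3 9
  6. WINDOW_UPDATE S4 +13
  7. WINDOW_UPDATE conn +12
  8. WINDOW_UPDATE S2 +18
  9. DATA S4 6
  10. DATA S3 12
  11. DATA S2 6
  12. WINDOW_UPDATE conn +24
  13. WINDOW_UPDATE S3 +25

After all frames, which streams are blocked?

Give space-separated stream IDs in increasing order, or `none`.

Answer: S3

Derivation:
Op 1: conn=5 S1=22 S2=22 S3=5 S4=22 blocked=[]
Op 2: conn=-7 S1=22 S2=22 S3=-7 S4=22 blocked=[1, 2, 3, 4]
Op 3: conn=7 S1=22 S2=22 S3=-7 S4=22 blocked=[3]
Op 4: conn=26 S1=22 S2=22 S3=-7 S4=22 blocked=[3]
Op 5: conn=17 S1=22 S2=22 S3=-16 S4=22 blocked=[3]
Op 6: conn=17 S1=22 S2=22 S3=-16 S4=35 blocked=[3]
Op 7: conn=29 S1=22 S2=22 S3=-16 S4=35 blocked=[3]
Op 8: conn=29 S1=22 S2=40 S3=-16 S4=35 blocked=[3]
Op 9: conn=23 S1=22 S2=40 S3=-16 S4=29 blocked=[3]
Op 10: conn=11 S1=22 S2=40 S3=-28 S4=29 blocked=[3]
Op 11: conn=5 S1=22 S2=34 S3=-28 S4=29 blocked=[3]
Op 12: conn=29 S1=22 S2=34 S3=-28 S4=29 blocked=[3]
Op 13: conn=29 S1=22 S2=34 S3=-3 S4=29 blocked=[3]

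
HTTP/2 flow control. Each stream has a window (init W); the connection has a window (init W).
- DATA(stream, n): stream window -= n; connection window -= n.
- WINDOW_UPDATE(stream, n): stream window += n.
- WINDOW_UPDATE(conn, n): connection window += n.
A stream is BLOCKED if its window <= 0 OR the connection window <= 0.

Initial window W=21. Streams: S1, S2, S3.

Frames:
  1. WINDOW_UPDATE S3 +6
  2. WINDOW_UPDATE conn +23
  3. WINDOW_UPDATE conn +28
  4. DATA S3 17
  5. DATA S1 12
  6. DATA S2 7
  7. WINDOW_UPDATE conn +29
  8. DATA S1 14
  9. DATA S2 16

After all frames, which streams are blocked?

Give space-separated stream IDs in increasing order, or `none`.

Op 1: conn=21 S1=21 S2=21 S3=27 blocked=[]
Op 2: conn=44 S1=21 S2=21 S3=27 blocked=[]
Op 3: conn=72 S1=21 S2=21 S3=27 blocked=[]
Op 4: conn=55 S1=21 S2=21 S3=10 blocked=[]
Op 5: conn=43 S1=9 S2=21 S3=10 blocked=[]
Op 6: conn=36 S1=9 S2=14 S3=10 blocked=[]
Op 7: conn=65 S1=9 S2=14 S3=10 blocked=[]
Op 8: conn=51 S1=-5 S2=14 S3=10 blocked=[1]
Op 9: conn=35 S1=-5 S2=-2 S3=10 blocked=[1, 2]

Answer: S1 S2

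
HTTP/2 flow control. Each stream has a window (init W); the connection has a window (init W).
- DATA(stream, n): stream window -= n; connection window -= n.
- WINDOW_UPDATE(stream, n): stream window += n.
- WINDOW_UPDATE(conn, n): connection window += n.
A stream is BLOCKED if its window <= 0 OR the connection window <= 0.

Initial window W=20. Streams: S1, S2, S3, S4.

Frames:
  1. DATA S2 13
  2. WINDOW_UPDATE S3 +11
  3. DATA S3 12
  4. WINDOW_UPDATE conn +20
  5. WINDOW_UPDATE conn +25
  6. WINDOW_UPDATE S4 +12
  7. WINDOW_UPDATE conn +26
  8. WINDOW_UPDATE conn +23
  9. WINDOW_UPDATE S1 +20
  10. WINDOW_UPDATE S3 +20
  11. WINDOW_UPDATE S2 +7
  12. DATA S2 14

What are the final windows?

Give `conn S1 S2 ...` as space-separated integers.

Answer: 75 40 0 39 32

Derivation:
Op 1: conn=7 S1=20 S2=7 S3=20 S4=20 blocked=[]
Op 2: conn=7 S1=20 S2=7 S3=31 S4=20 blocked=[]
Op 3: conn=-5 S1=20 S2=7 S3=19 S4=20 blocked=[1, 2, 3, 4]
Op 4: conn=15 S1=20 S2=7 S3=19 S4=20 blocked=[]
Op 5: conn=40 S1=20 S2=7 S3=19 S4=20 blocked=[]
Op 6: conn=40 S1=20 S2=7 S3=19 S4=32 blocked=[]
Op 7: conn=66 S1=20 S2=7 S3=19 S4=32 blocked=[]
Op 8: conn=89 S1=20 S2=7 S3=19 S4=32 blocked=[]
Op 9: conn=89 S1=40 S2=7 S3=19 S4=32 blocked=[]
Op 10: conn=89 S1=40 S2=7 S3=39 S4=32 blocked=[]
Op 11: conn=89 S1=40 S2=14 S3=39 S4=32 blocked=[]
Op 12: conn=75 S1=40 S2=0 S3=39 S4=32 blocked=[2]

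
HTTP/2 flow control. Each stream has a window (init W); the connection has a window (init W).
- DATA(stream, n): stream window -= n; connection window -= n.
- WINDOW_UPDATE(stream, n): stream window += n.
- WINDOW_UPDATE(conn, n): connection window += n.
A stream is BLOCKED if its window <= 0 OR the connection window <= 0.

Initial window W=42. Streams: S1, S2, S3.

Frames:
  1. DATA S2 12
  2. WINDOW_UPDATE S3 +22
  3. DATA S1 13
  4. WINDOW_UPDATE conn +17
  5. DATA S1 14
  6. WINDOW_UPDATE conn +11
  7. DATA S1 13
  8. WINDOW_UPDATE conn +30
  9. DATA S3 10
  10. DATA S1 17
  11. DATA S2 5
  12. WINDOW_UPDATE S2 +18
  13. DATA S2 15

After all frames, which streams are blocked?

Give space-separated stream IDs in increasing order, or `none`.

Op 1: conn=30 S1=42 S2=30 S3=42 blocked=[]
Op 2: conn=30 S1=42 S2=30 S3=64 blocked=[]
Op 3: conn=17 S1=29 S2=30 S3=64 blocked=[]
Op 4: conn=34 S1=29 S2=30 S3=64 blocked=[]
Op 5: conn=20 S1=15 S2=30 S3=64 blocked=[]
Op 6: conn=31 S1=15 S2=30 S3=64 blocked=[]
Op 7: conn=18 S1=2 S2=30 S3=64 blocked=[]
Op 8: conn=48 S1=2 S2=30 S3=64 blocked=[]
Op 9: conn=38 S1=2 S2=30 S3=54 blocked=[]
Op 10: conn=21 S1=-15 S2=30 S3=54 blocked=[1]
Op 11: conn=16 S1=-15 S2=25 S3=54 blocked=[1]
Op 12: conn=16 S1=-15 S2=43 S3=54 blocked=[1]
Op 13: conn=1 S1=-15 S2=28 S3=54 blocked=[1]

Answer: S1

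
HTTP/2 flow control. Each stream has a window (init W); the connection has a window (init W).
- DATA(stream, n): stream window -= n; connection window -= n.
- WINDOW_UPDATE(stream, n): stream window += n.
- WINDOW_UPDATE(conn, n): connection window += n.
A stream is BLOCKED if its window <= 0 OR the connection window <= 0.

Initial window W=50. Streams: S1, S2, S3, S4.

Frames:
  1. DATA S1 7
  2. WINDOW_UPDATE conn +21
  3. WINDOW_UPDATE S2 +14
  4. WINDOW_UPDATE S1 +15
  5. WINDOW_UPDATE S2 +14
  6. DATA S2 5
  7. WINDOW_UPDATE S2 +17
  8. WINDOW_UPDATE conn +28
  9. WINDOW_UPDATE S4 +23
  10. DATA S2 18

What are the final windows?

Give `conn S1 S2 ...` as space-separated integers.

Op 1: conn=43 S1=43 S2=50 S3=50 S4=50 blocked=[]
Op 2: conn=64 S1=43 S2=50 S3=50 S4=50 blocked=[]
Op 3: conn=64 S1=43 S2=64 S3=50 S4=50 blocked=[]
Op 4: conn=64 S1=58 S2=64 S3=50 S4=50 blocked=[]
Op 5: conn=64 S1=58 S2=78 S3=50 S4=50 blocked=[]
Op 6: conn=59 S1=58 S2=73 S3=50 S4=50 blocked=[]
Op 7: conn=59 S1=58 S2=90 S3=50 S4=50 blocked=[]
Op 8: conn=87 S1=58 S2=90 S3=50 S4=50 blocked=[]
Op 9: conn=87 S1=58 S2=90 S3=50 S4=73 blocked=[]
Op 10: conn=69 S1=58 S2=72 S3=50 S4=73 blocked=[]

Answer: 69 58 72 50 73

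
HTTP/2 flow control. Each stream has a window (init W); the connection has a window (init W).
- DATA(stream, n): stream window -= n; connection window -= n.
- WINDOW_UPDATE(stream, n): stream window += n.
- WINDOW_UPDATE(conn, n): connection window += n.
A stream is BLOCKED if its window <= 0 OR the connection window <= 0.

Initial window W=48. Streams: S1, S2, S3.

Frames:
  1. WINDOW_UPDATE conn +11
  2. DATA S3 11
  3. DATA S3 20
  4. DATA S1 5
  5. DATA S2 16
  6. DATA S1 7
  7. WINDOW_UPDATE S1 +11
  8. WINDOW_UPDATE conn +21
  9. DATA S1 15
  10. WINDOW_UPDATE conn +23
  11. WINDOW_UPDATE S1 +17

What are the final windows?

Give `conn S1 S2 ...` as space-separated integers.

Answer: 29 49 32 17

Derivation:
Op 1: conn=59 S1=48 S2=48 S3=48 blocked=[]
Op 2: conn=48 S1=48 S2=48 S3=37 blocked=[]
Op 3: conn=28 S1=48 S2=48 S3=17 blocked=[]
Op 4: conn=23 S1=43 S2=48 S3=17 blocked=[]
Op 5: conn=7 S1=43 S2=32 S3=17 blocked=[]
Op 6: conn=0 S1=36 S2=32 S3=17 blocked=[1, 2, 3]
Op 7: conn=0 S1=47 S2=32 S3=17 blocked=[1, 2, 3]
Op 8: conn=21 S1=47 S2=32 S3=17 blocked=[]
Op 9: conn=6 S1=32 S2=32 S3=17 blocked=[]
Op 10: conn=29 S1=32 S2=32 S3=17 blocked=[]
Op 11: conn=29 S1=49 S2=32 S3=17 blocked=[]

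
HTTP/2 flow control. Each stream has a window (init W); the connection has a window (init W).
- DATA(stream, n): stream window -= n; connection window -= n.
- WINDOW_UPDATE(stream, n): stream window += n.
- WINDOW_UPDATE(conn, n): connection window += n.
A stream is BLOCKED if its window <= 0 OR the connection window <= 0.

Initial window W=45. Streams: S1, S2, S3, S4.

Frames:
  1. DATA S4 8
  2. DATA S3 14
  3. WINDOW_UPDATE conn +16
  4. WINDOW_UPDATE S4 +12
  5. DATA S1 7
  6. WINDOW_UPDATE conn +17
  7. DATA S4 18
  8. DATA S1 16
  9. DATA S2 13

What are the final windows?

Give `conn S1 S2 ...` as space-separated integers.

Answer: 2 22 32 31 31

Derivation:
Op 1: conn=37 S1=45 S2=45 S3=45 S4=37 blocked=[]
Op 2: conn=23 S1=45 S2=45 S3=31 S4=37 blocked=[]
Op 3: conn=39 S1=45 S2=45 S3=31 S4=37 blocked=[]
Op 4: conn=39 S1=45 S2=45 S3=31 S4=49 blocked=[]
Op 5: conn=32 S1=38 S2=45 S3=31 S4=49 blocked=[]
Op 6: conn=49 S1=38 S2=45 S3=31 S4=49 blocked=[]
Op 7: conn=31 S1=38 S2=45 S3=31 S4=31 blocked=[]
Op 8: conn=15 S1=22 S2=45 S3=31 S4=31 blocked=[]
Op 9: conn=2 S1=22 S2=32 S3=31 S4=31 blocked=[]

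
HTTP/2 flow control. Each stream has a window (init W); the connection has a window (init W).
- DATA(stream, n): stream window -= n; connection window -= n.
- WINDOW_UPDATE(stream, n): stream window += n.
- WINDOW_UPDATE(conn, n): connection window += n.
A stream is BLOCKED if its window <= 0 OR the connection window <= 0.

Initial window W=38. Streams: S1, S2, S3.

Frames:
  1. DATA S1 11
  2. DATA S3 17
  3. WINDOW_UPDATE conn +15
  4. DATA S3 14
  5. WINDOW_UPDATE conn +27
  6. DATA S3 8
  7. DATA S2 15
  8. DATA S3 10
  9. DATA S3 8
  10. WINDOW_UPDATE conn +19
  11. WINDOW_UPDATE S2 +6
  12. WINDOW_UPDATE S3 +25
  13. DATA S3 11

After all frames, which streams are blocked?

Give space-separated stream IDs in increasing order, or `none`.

Op 1: conn=27 S1=27 S2=38 S3=38 blocked=[]
Op 2: conn=10 S1=27 S2=38 S3=21 blocked=[]
Op 3: conn=25 S1=27 S2=38 S3=21 blocked=[]
Op 4: conn=11 S1=27 S2=38 S3=7 blocked=[]
Op 5: conn=38 S1=27 S2=38 S3=7 blocked=[]
Op 6: conn=30 S1=27 S2=38 S3=-1 blocked=[3]
Op 7: conn=15 S1=27 S2=23 S3=-1 blocked=[3]
Op 8: conn=5 S1=27 S2=23 S3=-11 blocked=[3]
Op 9: conn=-3 S1=27 S2=23 S3=-19 blocked=[1, 2, 3]
Op 10: conn=16 S1=27 S2=23 S3=-19 blocked=[3]
Op 11: conn=16 S1=27 S2=29 S3=-19 blocked=[3]
Op 12: conn=16 S1=27 S2=29 S3=6 blocked=[]
Op 13: conn=5 S1=27 S2=29 S3=-5 blocked=[3]

Answer: S3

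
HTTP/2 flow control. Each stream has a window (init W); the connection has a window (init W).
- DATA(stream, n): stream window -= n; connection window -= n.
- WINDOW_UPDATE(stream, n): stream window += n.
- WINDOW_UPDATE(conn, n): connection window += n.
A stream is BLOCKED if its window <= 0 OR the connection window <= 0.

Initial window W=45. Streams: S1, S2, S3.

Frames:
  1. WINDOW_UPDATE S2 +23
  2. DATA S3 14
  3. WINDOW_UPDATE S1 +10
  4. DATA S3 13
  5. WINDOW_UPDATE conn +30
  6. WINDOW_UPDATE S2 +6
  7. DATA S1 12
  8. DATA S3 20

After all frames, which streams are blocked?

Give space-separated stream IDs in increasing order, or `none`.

Answer: S3

Derivation:
Op 1: conn=45 S1=45 S2=68 S3=45 blocked=[]
Op 2: conn=31 S1=45 S2=68 S3=31 blocked=[]
Op 3: conn=31 S1=55 S2=68 S3=31 blocked=[]
Op 4: conn=18 S1=55 S2=68 S3=18 blocked=[]
Op 5: conn=48 S1=55 S2=68 S3=18 blocked=[]
Op 6: conn=48 S1=55 S2=74 S3=18 blocked=[]
Op 7: conn=36 S1=43 S2=74 S3=18 blocked=[]
Op 8: conn=16 S1=43 S2=74 S3=-2 blocked=[3]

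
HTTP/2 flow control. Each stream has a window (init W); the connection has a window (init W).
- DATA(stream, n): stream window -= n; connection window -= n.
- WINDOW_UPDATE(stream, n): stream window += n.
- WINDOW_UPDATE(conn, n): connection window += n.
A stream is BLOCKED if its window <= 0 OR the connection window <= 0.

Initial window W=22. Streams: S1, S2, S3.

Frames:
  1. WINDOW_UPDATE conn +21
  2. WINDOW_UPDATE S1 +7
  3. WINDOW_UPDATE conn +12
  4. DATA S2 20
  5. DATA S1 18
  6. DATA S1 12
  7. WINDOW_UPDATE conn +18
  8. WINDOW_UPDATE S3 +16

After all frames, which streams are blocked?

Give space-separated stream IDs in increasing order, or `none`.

Answer: S1

Derivation:
Op 1: conn=43 S1=22 S2=22 S3=22 blocked=[]
Op 2: conn=43 S1=29 S2=22 S3=22 blocked=[]
Op 3: conn=55 S1=29 S2=22 S3=22 blocked=[]
Op 4: conn=35 S1=29 S2=2 S3=22 blocked=[]
Op 5: conn=17 S1=11 S2=2 S3=22 blocked=[]
Op 6: conn=5 S1=-1 S2=2 S3=22 blocked=[1]
Op 7: conn=23 S1=-1 S2=2 S3=22 blocked=[1]
Op 8: conn=23 S1=-1 S2=2 S3=38 blocked=[1]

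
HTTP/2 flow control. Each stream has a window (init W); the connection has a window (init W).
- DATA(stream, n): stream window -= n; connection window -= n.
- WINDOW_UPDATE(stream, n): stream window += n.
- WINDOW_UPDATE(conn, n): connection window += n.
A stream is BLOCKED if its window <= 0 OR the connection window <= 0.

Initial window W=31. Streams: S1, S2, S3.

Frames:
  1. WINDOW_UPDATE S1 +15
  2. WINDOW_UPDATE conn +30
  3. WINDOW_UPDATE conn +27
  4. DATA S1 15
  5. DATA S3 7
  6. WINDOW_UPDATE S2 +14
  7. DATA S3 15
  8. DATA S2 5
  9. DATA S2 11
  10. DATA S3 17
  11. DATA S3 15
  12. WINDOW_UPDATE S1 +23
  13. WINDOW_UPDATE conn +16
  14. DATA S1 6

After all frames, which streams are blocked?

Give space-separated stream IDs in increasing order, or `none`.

Op 1: conn=31 S1=46 S2=31 S3=31 blocked=[]
Op 2: conn=61 S1=46 S2=31 S3=31 blocked=[]
Op 3: conn=88 S1=46 S2=31 S3=31 blocked=[]
Op 4: conn=73 S1=31 S2=31 S3=31 blocked=[]
Op 5: conn=66 S1=31 S2=31 S3=24 blocked=[]
Op 6: conn=66 S1=31 S2=45 S3=24 blocked=[]
Op 7: conn=51 S1=31 S2=45 S3=9 blocked=[]
Op 8: conn=46 S1=31 S2=40 S3=9 blocked=[]
Op 9: conn=35 S1=31 S2=29 S3=9 blocked=[]
Op 10: conn=18 S1=31 S2=29 S3=-8 blocked=[3]
Op 11: conn=3 S1=31 S2=29 S3=-23 blocked=[3]
Op 12: conn=3 S1=54 S2=29 S3=-23 blocked=[3]
Op 13: conn=19 S1=54 S2=29 S3=-23 blocked=[3]
Op 14: conn=13 S1=48 S2=29 S3=-23 blocked=[3]

Answer: S3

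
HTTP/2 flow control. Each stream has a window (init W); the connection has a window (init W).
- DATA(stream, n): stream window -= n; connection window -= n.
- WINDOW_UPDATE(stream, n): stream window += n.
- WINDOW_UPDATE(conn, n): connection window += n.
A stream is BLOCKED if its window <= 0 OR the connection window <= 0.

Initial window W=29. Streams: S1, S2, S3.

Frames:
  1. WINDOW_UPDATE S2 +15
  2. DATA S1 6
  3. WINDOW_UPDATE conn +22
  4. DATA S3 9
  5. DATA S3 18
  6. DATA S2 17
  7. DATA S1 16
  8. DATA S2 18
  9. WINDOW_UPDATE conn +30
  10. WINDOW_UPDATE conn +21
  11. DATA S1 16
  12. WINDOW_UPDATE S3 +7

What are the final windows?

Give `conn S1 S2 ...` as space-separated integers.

Op 1: conn=29 S1=29 S2=44 S3=29 blocked=[]
Op 2: conn=23 S1=23 S2=44 S3=29 blocked=[]
Op 3: conn=45 S1=23 S2=44 S3=29 blocked=[]
Op 4: conn=36 S1=23 S2=44 S3=20 blocked=[]
Op 5: conn=18 S1=23 S2=44 S3=2 blocked=[]
Op 6: conn=1 S1=23 S2=27 S3=2 blocked=[]
Op 7: conn=-15 S1=7 S2=27 S3=2 blocked=[1, 2, 3]
Op 8: conn=-33 S1=7 S2=9 S3=2 blocked=[1, 2, 3]
Op 9: conn=-3 S1=7 S2=9 S3=2 blocked=[1, 2, 3]
Op 10: conn=18 S1=7 S2=9 S3=2 blocked=[]
Op 11: conn=2 S1=-9 S2=9 S3=2 blocked=[1]
Op 12: conn=2 S1=-9 S2=9 S3=9 blocked=[1]

Answer: 2 -9 9 9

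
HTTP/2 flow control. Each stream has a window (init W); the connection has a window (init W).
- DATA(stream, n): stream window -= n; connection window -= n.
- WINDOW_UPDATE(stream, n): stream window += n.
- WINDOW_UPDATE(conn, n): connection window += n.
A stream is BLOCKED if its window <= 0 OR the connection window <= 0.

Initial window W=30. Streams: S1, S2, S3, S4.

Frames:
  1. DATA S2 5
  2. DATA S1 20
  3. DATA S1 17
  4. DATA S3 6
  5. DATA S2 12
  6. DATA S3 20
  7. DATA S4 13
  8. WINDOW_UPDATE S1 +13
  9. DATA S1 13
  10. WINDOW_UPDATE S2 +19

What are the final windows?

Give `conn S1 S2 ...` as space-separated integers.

Op 1: conn=25 S1=30 S2=25 S3=30 S4=30 blocked=[]
Op 2: conn=5 S1=10 S2=25 S3=30 S4=30 blocked=[]
Op 3: conn=-12 S1=-7 S2=25 S3=30 S4=30 blocked=[1, 2, 3, 4]
Op 4: conn=-18 S1=-7 S2=25 S3=24 S4=30 blocked=[1, 2, 3, 4]
Op 5: conn=-30 S1=-7 S2=13 S3=24 S4=30 blocked=[1, 2, 3, 4]
Op 6: conn=-50 S1=-7 S2=13 S3=4 S4=30 blocked=[1, 2, 3, 4]
Op 7: conn=-63 S1=-7 S2=13 S3=4 S4=17 blocked=[1, 2, 3, 4]
Op 8: conn=-63 S1=6 S2=13 S3=4 S4=17 blocked=[1, 2, 3, 4]
Op 9: conn=-76 S1=-7 S2=13 S3=4 S4=17 blocked=[1, 2, 3, 4]
Op 10: conn=-76 S1=-7 S2=32 S3=4 S4=17 blocked=[1, 2, 3, 4]

Answer: -76 -7 32 4 17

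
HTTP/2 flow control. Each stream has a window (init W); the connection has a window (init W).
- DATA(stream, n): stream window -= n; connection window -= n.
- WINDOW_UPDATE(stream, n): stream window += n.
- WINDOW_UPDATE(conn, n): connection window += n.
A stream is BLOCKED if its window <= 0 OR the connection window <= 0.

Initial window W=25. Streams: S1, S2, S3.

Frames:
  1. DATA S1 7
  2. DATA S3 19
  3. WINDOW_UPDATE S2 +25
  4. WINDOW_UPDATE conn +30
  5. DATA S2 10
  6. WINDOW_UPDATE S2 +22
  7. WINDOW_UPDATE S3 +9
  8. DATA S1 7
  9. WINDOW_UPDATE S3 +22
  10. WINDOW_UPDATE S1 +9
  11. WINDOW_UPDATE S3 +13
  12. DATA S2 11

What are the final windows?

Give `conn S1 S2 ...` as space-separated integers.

Op 1: conn=18 S1=18 S2=25 S3=25 blocked=[]
Op 2: conn=-1 S1=18 S2=25 S3=6 blocked=[1, 2, 3]
Op 3: conn=-1 S1=18 S2=50 S3=6 blocked=[1, 2, 3]
Op 4: conn=29 S1=18 S2=50 S3=6 blocked=[]
Op 5: conn=19 S1=18 S2=40 S3=6 blocked=[]
Op 6: conn=19 S1=18 S2=62 S3=6 blocked=[]
Op 7: conn=19 S1=18 S2=62 S3=15 blocked=[]
Op 8: conn=12 S1=11 S2=62 S3=15 blocked=[]
Op 9: conn=12 S1=11 S2=62 S3=37 blocked=[]
Op 10: conn=12 S1=20 S2=62 S3=37 blocked=[]
Op 11: conn=12 S1=20 S2=62 S3=50 blocked=[]
Op 12: conn=1 S1=20 S2=51 S3=50 blocked=[]

Answer: 1 20 51 50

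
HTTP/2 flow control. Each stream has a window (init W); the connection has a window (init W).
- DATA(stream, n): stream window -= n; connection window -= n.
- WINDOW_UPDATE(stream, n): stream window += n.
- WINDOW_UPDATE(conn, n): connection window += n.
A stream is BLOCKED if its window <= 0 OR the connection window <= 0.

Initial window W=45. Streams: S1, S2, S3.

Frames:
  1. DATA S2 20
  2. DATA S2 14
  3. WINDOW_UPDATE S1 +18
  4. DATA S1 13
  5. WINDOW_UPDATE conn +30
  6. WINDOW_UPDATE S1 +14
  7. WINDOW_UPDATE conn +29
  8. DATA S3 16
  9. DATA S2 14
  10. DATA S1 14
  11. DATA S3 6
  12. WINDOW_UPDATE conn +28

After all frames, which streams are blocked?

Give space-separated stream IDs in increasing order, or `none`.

Answer: S2

Derivation:
Op 1: conn=25 S1=45 S2=25 S3=45 blocked=[]
Op 2: conn=11 S1=45 S2=11 S3=45 blocked=[]
Op 3: conn=11 S1=63 S2=11 S3=45 blocked=[]
Op 4: conn=-2 S1=50 S2=11 S3=45 blocked=[1, 2, 3]
Op 5: conn=28 S1=50 S2=11 S3=45 blocked=[]
Op 6: conn=28 S1=64 S2=11 S3=45 blocked=[]
Op 7: conn=57 S1=64 S2=11 S3=45 blocked=[]
Op 8: conn=41 S1=64 S2=11 S3=29 blocked=[]
Op 9: conn=27 S1=64 S2=-3 S3=29 blocked=[2]
Op 10: conn=13 S1=50 S2=-3 S3=29 blocked=[2]
Op 11: conn=7 S1=50 S2=-3 S3=23 blocked=[2]
Op 12: conn=35 S1=50 S2=-3 S3=23 blocked=[2]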